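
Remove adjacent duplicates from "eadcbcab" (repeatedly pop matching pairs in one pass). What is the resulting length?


Input: eadcbcab
Stack-based adjacent duplicate removal:
  Read 'e': push. Stack: e
  Read 'a': push. Stack: ea
  Read 'd': push. Stack: ead
  Read 'c': push. Stack: eadc
  Read 'b': push. Stack: eadcb
  Read 'c': push. Stack: eadcbc
  Read 'a': push. Stack: eadcbca
  Read 'b': push. Stack: eadcbcab
Final stack: "eadcbcab" (length 8)

8


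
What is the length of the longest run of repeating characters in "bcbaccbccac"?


Input: "bcbaccbccac"
Scanning for longest run:
  Position 1 ('c'): new char, reset run to 1
  Position 2 ('b'): new char, reset run to 1
  Position 3 ('a'): new char, reset run to 1
  Position 4 ('c'): new char, reset run to 1
  Position 5 ('c'): continues run of 'c', length=2
  Position 6 ('b'): new char, reset run to 1
  Position 7 ('c'): new char, reset run to 1
  Position 8 ('c'): continues run of 'c', length=2
  Position 9 ('a'): new char, reset run to 1
  Position 10 ('c'): new char, reset run to 1
Longest run: 'c' with length 2

2


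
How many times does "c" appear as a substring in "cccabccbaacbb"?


Searching for "c" in "cccabccbaacbb"
Scanning each position:
  Position 0: "c" => MATCH
  Position 1: "c" => MATCH
  Position 2: "c" => MATCH
  Position 3: "a" => no
  Position 4: "b" => no
  Position 5: "c" => MATCH
  Position 6: "c" => MATCH
  Position 7: "b" => no
  Position 8: "a" => no
  Position 9: "a" => no
  Position 10: "c" => MATCH
  Position 11: "b" => no
  Position 12: "b" => no
Total occurrences: 6

6


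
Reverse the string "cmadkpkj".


Input: cmadkpkj
Reading characters right to left:
  Position 7: 'j'
  Position 6: 'k'
  Position 5: 'p'
  Position 4: 'k'
  Position 3: 'd'
  Position 2: 'a'
  Position 1: 'm'
  Position 0: 'c'
Reversed: jkpkdamc

jkpkdamc


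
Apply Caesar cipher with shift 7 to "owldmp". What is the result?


Caesar cipher: shift "owldmp" by 7
  'o' (pos 14) + 7 = pos 21 = 'v'
  'w' (pos 22) + 7 = pos 3 = 'd'
  'l' (pos 11) + 7 = pos 18 = 's'
  'd' (pos 3) + 7 = pos 10 = 'k'
  'm' (pos 12) + 7 = pos 19 = 't'
  'p' (pos 15) + 7 = pos 22 = 'w'
Result: vdsktw

vdsktw


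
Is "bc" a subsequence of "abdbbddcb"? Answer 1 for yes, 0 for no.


Check if "bc" is a subsequence of "abdbbddcb"
Greedy scan:
  Position 0 ('a'): no match needed
  Position 1 ('b'): matches sub[0] = 'b'
  Position 2 ('d'): no match needed
  Position 3 ('b'): no match needed
  Position 4 ('b'): no match needed
  Position 5 ('d'): no match needed
  Position 6 ('d'): no match needed
  Position 7 ('c'): matches sub[1] = 'c'
  Position 8 ('b'): no match needed
All 2 characters matched => is a subsequence

1


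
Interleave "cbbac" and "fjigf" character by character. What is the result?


Interleaving "cbbac" and "fjigf":
  Position 0: 'c' from first, 'f' from second => "cf"
  Position 1: 'b' from first, 'j' from second => "bj"
  Position 2: 'b' from first, 'i' from second => "bi"
  Position 3: 'a' from first, 'g' from second => "ag"
  Position 4: 'c' from first, 'f' from second => "cf"
Result: cfbjbiagcf

cfbjbiagcf


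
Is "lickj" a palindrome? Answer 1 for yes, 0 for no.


Input: lickj
Reversed: jkcil
  Compare pos 0 ('l') with pos 4 ('j'): MISMATCH
  Compare pos 1 ('i') with pos 3 ('k'): MISMATCH
Result: not a palindrome

0


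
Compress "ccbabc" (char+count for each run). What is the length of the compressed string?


Input: ccbabc
Runs:
  'c' x 2 => "c2"
  'b' x 1 => "b1"
  'a' x 1 => "a1"
  'b' x 1 => "b1"
  'c' x 1 => "c1"
Compressed: "c2b1a1b1c1"
Compressed length: 10

10


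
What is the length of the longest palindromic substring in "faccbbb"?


Input: "faccbbb"
Checking substrings for palindromes:
  [4:7] "bbb" (len 3) => palindrome
  [2:4] "cc" (len 2) => palindrome
  [4:6] "bb" (len 2) => palindrome
  [5:7] "bb" (len 2) => palindrome
Longest palindromic substring: "bbb" with length 3

3


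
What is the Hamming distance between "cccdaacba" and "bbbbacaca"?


Comparing "cccdaacba" and "bbbbacaca" position by position:
  Position 0: 'c' vs 'b' => differ
  Position 1: 'c' vs 'b' => differ
  Position 2: 'c' vs 'b' => differ
  Position 3: 'd' vs 'b' => differ
  Position 4: 'a' vs 'a' => same
  Position 5: 'a' vs 'c' => differ
  Position 6: 'c' vs 'a' => differ
  Position 7: 'b' vs 'c' => differ
  Position 8: 'a' vs 'a' => same
Total differences (Hamming distance): 7

7


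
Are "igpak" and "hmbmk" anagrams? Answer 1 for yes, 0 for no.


Strings: "igpak", "hmbmk"
Sorted first:  agikp
Sorted second: bhkmm
Differ at position 0: 'a' vs 'b' => not anagrams

0


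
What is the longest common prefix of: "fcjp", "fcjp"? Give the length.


Words: fcjp, fcjp
  Position 0: all 'f' => match
  Position 1: all 'c' => match
  Position 2: all 'j' => match
  Position 3: all 'p' => match
LCP = "fcjp" (length 4)

4


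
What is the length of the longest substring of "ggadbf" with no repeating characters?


Input: "ggadbf"
Sliding window (track last position of each char):
  Position 0 ('g'): window [0,0] length 1 -- new best
  Position 1 ('g'): repeat (last at 0), move window start to 1
  Position 1 ('g'): window [1,1] length 1
  Position 2 ('a'): window [1,2] length 2 -- new best
  Position 3 ('d'): window [1,3] length 3 -- new best
  Position 4 ('b'): window [1,4] length 4 -- new best
  Position 5 ('f'): window [1,5] length 5 -- new best
Longest substring with no repeats: "gadbf" with length 5

5


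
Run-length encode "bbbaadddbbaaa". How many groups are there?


Input: bbbaadddbbaaa
Scanning for consecutive runs:
  Group 1: 'b' x 3 (positions 0-2)
  Group 2: 'a' x 2 (positions 3-4)
  Group 3: 'd' x 3 (positions 5-7)
  Group 4: 'b' x 2 (positions 8-9)
  Group 5: 'a' x 3 (positions 10-12)
Total groups: 5

5


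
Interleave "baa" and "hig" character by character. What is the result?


Interleaving "baa" and "hig":
  Position 0: 'b' from first, 'h' from second => "bh"
  Position 1: 'a' from first, 'i' from second => "ai"
  Position 2: 'a' from first, 'g' from second => "ag"
Result: bhaiag

bhaiag


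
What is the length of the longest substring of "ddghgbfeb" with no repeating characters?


Input: "ddghgbfeb"
Sliding window (track last position of each char):
  Position 0 ('d'): window [0,0] length 1 -- new best
  Position 1 ('d'): repeat (last at 0), move window start to 1
  Position 1 ('d'): window [1,1] length 1
  Position 2 ('g'): window [1,2] length 2 -- new best
  Position 3 ('h'): window [1,3] length 3 -- new best
  Position 4 ('g'): repeat (last at 2), move window start to 3
  Position 4 ('g'): window [3,4] length 2
  Position 5 ('b'): window [3,5] length 3
  Position 6 ('f'): window [3,6] length 4 -- new best
  Position 7 ('e'): window [3,7] length 5 -- new best
  Position 8 ('b'): repeat (last at 5), move window start to 6
  Position 8 ('b'): window [6,8] length 3
Longest substring with no repeats: "hgbfe" with length 5

5


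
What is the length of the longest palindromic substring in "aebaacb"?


Input: "aebaacb"
Checking substrings for palindromes:
  [3:5] "aa" (len 2) => palindrome
Longest palindromic substring: "aa" with length 2

2


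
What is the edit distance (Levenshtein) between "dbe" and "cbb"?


Computing edit distance: "dbe" -> "cbb"
DP table:
           c    b    b
      0    1    2    3
  d   1    1    2    3
  b   2    2    1    2
  e   3    3    2    2
Edit distance = dp[3][3] = 2

2


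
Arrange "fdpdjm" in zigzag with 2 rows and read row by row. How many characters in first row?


Zigzag "fdpdjm" into 2 rows:
Placing characters:
  'f' => row 0
  'd' => row 1
  'p' => row 0
  'd' => row 1
  'j' => row 0
  'm' => row 1
Rows:
  Row 0: "fpj"
  Row 1: "ddm"
First row length: 3

3


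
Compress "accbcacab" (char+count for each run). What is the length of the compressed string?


Input: accbcacab
Runs:
  'a' x 1 => "a1"
  'c' x 2 => "c2"
  'b' x 1 => "b1"
  'c' x 1 => "c1"
  'a' x 1 => "a1"
  'c' x 1 => "c1"
  'a' x 1 => "a1"
  'b' x 1 => "b1"
Compressed: "a1c2b1c1a1c1a1b1"
Compressed length: 16

16


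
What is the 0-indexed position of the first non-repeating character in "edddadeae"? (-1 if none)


Input: edddadeae
Character frequencies:
  'a': 2
  'd': 4
  'e': 3
Scanning left to right for freq == 1:
  Position 0 ('e'): freq=3, skip
  Position 1 ('d'): freq=4, skip
  Position 2 ('d'): freq=4, skip
  Position 3 ('d'): freq=4, skip
  Position 4 ('a'): freq=2, skip
  Position 5 ('d'): freq=4, skip
  Position 6 ('e'): freq=3, skip
  Position 7 ('a'): freq=2, skip
  Position 8 ('e'): freq=3, skip
  No unique character found => answer = -1

-1


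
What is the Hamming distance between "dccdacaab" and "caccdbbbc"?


Comparing "dccdacaab" and "caccdbbbc" position by position:
  Position 0: 'd' vs 'c' => differ
  Position 1: 'c' vs 'a' => differ
  Position 2: 'c' vs 'c' => same
  Position 3: 'd' vs 'c' => differ
  Position 4: 'a' vs 'd' => differ
  Position 5: 'c' vs 'b' => differ
  Position 6: 'a' vs 'b' => differ
  Position 7: 'a' vs 'b' => differ
  Position 8: 'b' vs 'c' => differ
Total differences (Hamming distance): 8

8


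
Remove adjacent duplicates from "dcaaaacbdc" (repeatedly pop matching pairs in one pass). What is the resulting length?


Input: dcaaaacbdc
Stack-based adjacent duplicate removal:
  Read 'd': push. Stack: d
  Read 'c': push. Stack: dc
  Read 'a': push. Stack: dca
  Read 'a': matches stack top 'a' => pop. Stack: dc
  Read 'a': push. Stack: dca
  Read 'a': matches stack top 'a' => pop. Stack: dc
  Read 'c': matches stack top 'c' => pop. Stack: d
  Read 'b': push. Stack: db
  Read 'd': push. Stack: dbd
  Read 'c': push. Stack: dbdc
Final stack: "dbdc" (length 4)

4


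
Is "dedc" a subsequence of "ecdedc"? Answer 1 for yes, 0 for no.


Check if "dedc" is a subsequence of "ecdedc"
Greedy scan:
  Position 0 ('e'): no match needed
  Position 1 ('c'): no match needed
  Position 2 ('d'): matches sub[0] = 'd'
  Position 3 ('e'): matches sub[1] = 'e'
  Position 4 ('d'): matches sub[2] = 'd'
  Position 5 ('c'): matches sub[3] = 'c'
All 4 characters matched => is a subsequence

1


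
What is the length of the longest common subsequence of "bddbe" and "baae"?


LCS of "bddbe" and "baae"
DP table:
           b    a    a    e
      0    0    0    0    0
  b   0    1    1    1    1
  d   0    1    1    1    1
  d   0    1    1    1    1
  b   0    1    1    1    1
  e   0    1    1    1    2
LCS length = dp[5][4] = 2

2


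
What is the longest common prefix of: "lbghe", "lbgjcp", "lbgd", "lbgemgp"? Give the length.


Words: lbghe, lbgjcp, lbgd, lbgemgp
  Position 0: all 'l' => match
  Position 1: all 'b' => match
  Position 2: all 'g' => match
  Position 3: ('h', 'j', 'd', 'e') => mismatch, stop
LCP = "lbg" (length 3)

3


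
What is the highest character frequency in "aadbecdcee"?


Input: aadbecdcee
Character counts:
  'a': 2
  'b': 1
  'c': 2
  'd': 2
  'e': 3
Maximum frequency: 3

3


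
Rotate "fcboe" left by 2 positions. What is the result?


Input: "fcboe", rotate left by 2
First 2 characters: "fc"
Remaining characters: "boe"
Concatenate remaining + first: "boe" + "fc" = "boefc"

boefc


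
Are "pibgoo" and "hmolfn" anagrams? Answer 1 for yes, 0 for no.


Strings: "pibgoo", "hmolfn"
Sorted first:  bgioop
Sorted second: fhlmno
Differ at position 0: 'b' vs 'f' => not anagrams

0


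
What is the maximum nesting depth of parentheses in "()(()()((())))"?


Input: "()(()()((())))"
Tracking depth:
  Position 0 '(': depth becomes 1
  Position 1 ')': depth becomes 0
  Position 2 '(': depth becomes 1
  Position 3 '(': depth becomes 2
  Position 4 ')': depth becomes 1
  Position 5 '(': depth becomes 2
  Position 6 ')': depth becomes 1
  Position 7 '(': depth becomes 2
  Position 8 '(': depth becomes 3
  Position 9 '(': depth becomes 4
  Position 10 ')': depth becomes 3
  Position 11 ')': depth becomes 2
  Position 12 ')': depth becomes 1
  Position 13 ')': depth becomes 0
Maximum depth reached: 4

4


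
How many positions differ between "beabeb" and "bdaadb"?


Comparing "beabeb" and "bdaadb" position by position:
  Position 0: 'b' vs 'b' => same
  Position 1: 'e' vs 'd' => DIFFER
  Position 2: 'a' vs 'a' => same
  Position 3: 'b' vs 'a' => DIFFER
  Position 4: 'e' vs 'd' => DIFFER
  Position 5: 'b' vs 'b' => same
Positions that differ: 3

3


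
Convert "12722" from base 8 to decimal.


Input: "12722" in base 8
Positional expansion:
  Digit '1' (value 1) x 8^4 = 4096
  Digit '2' (value 2) x 8^3 = 1024
  Digit '7' (value 7) x 8^2 = 448
  Digit '2' (value 2) x 8^1 = 16
  Digit '2' (value 2) x 8^0 = 2
Sum = 5586

5586


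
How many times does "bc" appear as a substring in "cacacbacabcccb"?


Searching for "bc" in "cacacbacabcccb"
Scanning each position:
  Position 0: "ca" => no
  Position 1: "ac" => no
  Position 2: "ca" => no
  Position 3: "ac" => no
  Position 4: "cb" => no
  Position 5: "ba" => no
  Position 6: "ac" => no
  Position 7: "ca" => no
  Position 8: "ab" => no
  Position 9: "bc" => MATCH
  Position 10: "cc" => no
  Position 11: "cc" => no
  Position 12: "cb" => no
Total occurrences: 1

1


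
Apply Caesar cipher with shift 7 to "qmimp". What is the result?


Caesar cipher: shift "qmimp" by 7
  'q' (pos 16) + 7 = pos 23 = 'x'
  'm' (pos 12) + 7 = pos 19 = 't'
  'i' (pos 8) + 7 = pos 15 = 'p'
  'm' (pos 12) + 7 = pos 19 = 't'
  'p' (pos 15) + 7 = pos 22 = 'w'
Result: xtptw

xtptw


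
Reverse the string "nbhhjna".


Input: nbhhjna
Reading characters right to left:
  Position 6: 'a'
  Position 5: 'n'
  Position 4: 'j'
  Position 3: 'h'
  Position 2: 'h'
  Position 1: 'b'
  Position 0: 'n'
Reversed: anjhhbn

anjhhbn


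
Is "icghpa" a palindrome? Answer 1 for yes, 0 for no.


Input: icghpa
Reversed: aphgci
  Compare pos 0 ('i') with pos 5 ('a'): MISMATCH
  Compare pos 1 ('c') with pos 4 ('p'): MISMATCH
  Compare pos 2 ('g') with pos 3 ('h'): MISMATCH
Result: not a palindrome

0


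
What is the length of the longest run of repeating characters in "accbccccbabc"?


Input: "accbccccbabc"
Scanning for longest run:
  Position 1 ('c'): new char, reset run to 1
  Position 2 ('c'): continues run of 'c', length=2
  Position 3 ('b'): new char, reset run to 1
  Position 4 ('c'): new char, reset run to 1
  Position 5 ('c'): continues run of 'c', length=2
  Position 6 ('c'): continues run of 'c', length=3
  Position 7 ('c'): continues run of 'c', length=4
  Position 8 ('b'): new char, reset run to 1
  Position 9 ('a'): new char, reset run to 1
  Position 10 ('b'): new char, reset run to 1
  Position 11 ('c'): new char, reset run to 1
Longest run: 'c' with length 4

4


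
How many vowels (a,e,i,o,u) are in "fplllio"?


Input: fplllio
Checking each character:
  'f' at position 0: consonant
  'p' at position 1: consonant
  'l' at position 2: consonant
  'l' at position 3: consonant
  'l' at position 4: consonant
  'i' at position 5: vowel (running total: 1)
  'o' at position 6: vowel (running total: 2)
Total vowels: 2

2


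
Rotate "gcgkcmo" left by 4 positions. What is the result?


Input: "gcgkcmo", rotate left by 4
First 4 characters: "gcgk"
Remaining characters: "cmo"
Concatenate remaining + first: "cmo" + "gcgk" = "cmogcgk"

cmogcgk


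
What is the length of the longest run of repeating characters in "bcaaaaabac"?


Input: "bcaaaaabac"
Scanning for longest run:
  Position 1 ('c'): new char, reset run to 1
  Position 2 ('a'): new char, reset run to 1
  Position 3 ('a'): continues run of 'a', length=2
  Position 4 ('a'): continues run of 'a', length=3
  Position 5 ('a'): continues run of 'a', length=4
  Position 6 ('a'): continues run of 'a', length=5
  Position 7 ('b'): new char, reset run to 1
  Position 8 ('a'): new char, reset run to 1
  Position 9 ('c'): new char, reset run to 1
Longest run: 'a' with length 5

5


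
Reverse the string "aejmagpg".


Input: aejmagpg
Reading characters right to left:
  Position 7: 'g'
  Position 6: 'p'
  Position 5: 'g'
  Position 4: 'a'
  Position 3: 'm'
  Position 2: 'j'
  Position 1: 'e'
  Position 0: 'a'
Reversed: gpgamjea

gpgamjea


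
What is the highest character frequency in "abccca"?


Input: abccca
Character counts:
  'a': 2
  'b': 1
  'c': 3
Maximum frequency: 3

3


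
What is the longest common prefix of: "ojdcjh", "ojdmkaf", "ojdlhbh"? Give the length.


Words: ojdcjh, ojdmkaf, ojdlhbh
  Position 0: all 'o' => match
  Position 1: all 'j' => match
  Position 2: all 'd' => match
  Position 3: ('c', 'm', 'l') => mismatch, stop
LCP = "ojd" (length 3)

3


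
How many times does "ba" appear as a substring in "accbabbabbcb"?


Searching for "ba" in "accbabbabbcb"
Scanning each position:
  Position 0: "ac" => no
  Position 1: "cc" => no
  Position 2: "cb" => no
  Position 3: "ba" => MATCH
  Position 4: "ab" => no
  Position 5: "bb" => no
  Position 6: "ba" => MATCH
  Position 7: "ab" => no
  Position 8: "bb" => no
  Position 9: "bc" => no
  Position 10: "cb" => no
Total occurrences: 2

2


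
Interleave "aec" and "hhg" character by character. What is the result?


Interleaving "aec" and "hhg":
  Position 0: 'a' from first, 'h' from second => "ah"
  Position 1: 'e' from first, 'h' from second => "eh"
  Position 2: 'c' from first, 'g' from second => "cg"
Result: ahehcg

ahehcg


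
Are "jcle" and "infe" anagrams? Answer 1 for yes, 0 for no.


Strings: "jcle", "infe"
Sorted first:  cejl
Sorted second: efin
Differ at position 0: 'c' vs 'e' => not anagrams

0


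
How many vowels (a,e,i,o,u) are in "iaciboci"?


Input: iaciboci
Checking each character:
  'i' at position 0: vowel (running total: 1)
  'a' at position 1: vowel (running total: 2)
  'c' at position 2: consonant
  'i' at position 3: vowel (running total: 3)
  'b' at position 4: consonant
  'o' at position 5: vowel (running total: 4)
  'c' at position 6: consonant
  'i' at position 7: vowel (running total: 5)
Total vowels: 5

5


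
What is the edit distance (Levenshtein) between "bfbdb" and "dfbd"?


Computing edit distance: "bfbdb" -> "dfbd"
DP table:
           d    f    b    d
      0    1    2    3    4
  b   1    1    2    2    3
  f   2    2    1    2    3
  b   3    3    2    1    2
  d   4    3    3    2    1
  b   5    4    4    3    2
Edit distance = dp[5][4] = 2

2


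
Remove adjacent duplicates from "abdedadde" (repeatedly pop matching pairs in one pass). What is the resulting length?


Input: abdedadde
Stack-based adjacent duplicate removal:
  Read 'a': push. Stack: a
  Read 'b': push. Stack: ab
  Read 'd': push. Stack: abd
  Read 'e': push. Stack: abde
  Read 'd': push. Stack: abded
  Read 'a': push. Stack: abdeda
  Read 'd': push. Stack: abdedad
  Read 'd': matches stack top 'd' => pop. Stack: abdeda
  Read 'e': push. Stack: abdedae
Final stack: "abdedae" (length 7)

7


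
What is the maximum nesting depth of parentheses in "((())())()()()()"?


Input: "((())())()()()()"
Tracking depth:
  Position 0 '(': depth becomes 1
  Position 1 '(': depth becomes 2
  Position 2 '(': depth becomes 3
  Position 3 ')': depth becomes 2
  Position 4 ')': depth becomes 1
  Position 5 '(': depth becomes 2
  Position 6 ')': depth becomes 1
  Position 7 ')': depth becomes 0
  Position 8 '(': depth becomes 1
  Position 9 ')': depth becomes 0
  Position 10 '(': depth becomes 1
  Position 11 ')': depth becomes 0
  Position 12 '(': depth becomes 1
  Position 13 ')': depth becomes 0
  Position 14 '(': depth becomes 1
  Position 15 ')': depth becomes 0
Maximum depth reached: 3

3


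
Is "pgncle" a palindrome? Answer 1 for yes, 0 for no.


Input: pgncle
Reversed: elcngp
  Compare pos 0 ('p') with pos 5 ('e'): MISMATCH
  Compare pos 1 ('g') with pos 4 ('l'): MISMATCH
  Compare pos 2 ('n') with pos 3 ('c'): MISMATCH
Result: not a palindrome

0


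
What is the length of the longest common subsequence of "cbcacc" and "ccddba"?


LCS of "cbcacc" and "ccddba"
DP table:
           c    c    d    d    b    a
      0    0    0    0    0    0    0
  c   0    1    1    1    1    1    1
  b   0    1    1    1    1    2    2
  c   0    1    2    2    2    2    2
  a   0    1    2    2    2    2    3
  c   0    1    2    2    2    2    3
  c   0    1    2    2    2    2    3
LCS length = dp[6][6] = 3

3


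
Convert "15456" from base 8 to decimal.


Input: "15456" in base 8
Positional expansion:
  Digit '1' (value 1) x 8^4 = 4096
  Digit '5' (value 5) x 8^3 = 2560
  Digit '4' (value 4) x 8^2 = 256
  Digit '5' (value 5) x 8^1 = 40
  Digit '6' (value 6) x 8^0 = 6
Sum = 6958

6958


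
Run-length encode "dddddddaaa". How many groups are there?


Input: dddddddaaa
Scanning for consecutive runs:
  Group 1: 'd' x 7 (positions 0-6)
  Group 2: 'a' x 3 (positions 7-9)
Total groups: 2

2


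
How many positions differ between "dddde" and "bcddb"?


Comparing "dddde" and "bcddb" position by position:
  Position 0: 'd' vs 'b' => DIFFER
  Position 1: 'd' vs 'c' => DIFFER
  Position 2: 'd' vs 'd' => same
  Position 3: 'd' vs 'd' => same
  Position 4: 'e' vs 'b' => DIFFER
Positions that differ: 3

3


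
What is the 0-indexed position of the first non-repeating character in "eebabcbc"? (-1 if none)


Input: eebabcbc
Character frequencies:
  'a': 1
  'b': 3
  'c': 2
  'e': 2
Scanning left to right for freq == 1:
  Position 0 ('e'): freq=2, skip
  Position 1 ('e'): freq=2, skip
  Position 2 ('b'): freq=3, skip
  Position 3 ('a'): unique! => answer = 3

3


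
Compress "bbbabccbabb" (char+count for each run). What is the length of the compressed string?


Input: bbbabccbabb
Runs:
  'b' x 3 => "b3"
  'a' x 1 => "a1"
  'b' x 1 => "b1"
  'c' x 2 => "c2"
  'b' x 1 => "b1"
  'a' x 1 => "a1"
  'b' x 2 => "b2"
Compressed: "b3a1b1c2b1a1b2"
Compressed length: 14

14


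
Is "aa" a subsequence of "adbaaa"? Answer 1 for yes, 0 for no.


Check if "aa" is a subsequence of "adbaaa"
Greedy scan:
  Position 0 ('a'): matches sub[0] = 'a'
  Position 1 ('d'): no match needed
  Position 2 ('b'): no match needed
  Position 3 ('a'): matches sub[1] = 'a'
  Position 4 ('a'): no match needed
  Position 5 ('a'): no match needed
All 2 characters matched => is a subsequence

1


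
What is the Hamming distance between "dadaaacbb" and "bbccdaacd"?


Comparing "dadaaacbb" and "bbccdaacd" position by position:
  Position 0: 'd' vs 'b' => differ
  Position 1: 'a' vs 'b' => differ
  Position 2: 'd' vs 'c' => differ
  Position 3: 'a' vs 'c' => differ
  Position 4: 'a' vs 'd' => differ
  Position 5: 'a' vs 'a' => same
  Position 6: 'c' vs 'a' => differ
  Position 7: 'b' vs 'c' => differ
  Position 8: 'b' vs 'd' => differ
Total differences (Hamming distance): 8

8


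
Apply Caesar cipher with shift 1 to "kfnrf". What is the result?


Caesar cipher: shift "kfnrf" by 1
  'k' (pos 10) + 1 = pos 11 = 'l'
  'f' (pos 5) + 1 = pos 6 = 'g'
  'n' (pos 13) + 1 = pos 14 = 'o'
  'r' (pos 17) + 1 = pos 18 = 's'
  'f' (pos 5) + 1 = pos 6 = 'g'
Result: lgosg

lgosg


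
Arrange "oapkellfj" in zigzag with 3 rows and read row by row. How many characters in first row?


Zigzag "oapkellfj" into 3 rows:
Placing characters:
  'o' => row 0
  'a' => row 1
  'p' => row 2
  'k' => row 1
  'e' => row 0
  'l' => row 1
  'l' => row 2
  'f' => row 1
  'j' => row 0
Rows:
  Row 0: "oej"
  Row 1: "aklf"
  Row 2: "pl"
First row length: 3

3


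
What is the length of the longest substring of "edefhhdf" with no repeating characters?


Input: "edefhhdf"
Sliding window (track last position of each char):
  Position 0 ('e'): window [0,0] length 1 -- new best
  Position 1 ('d'): window [0,1] length 2 -- new best
  Position 2 ('e'): repeat (last at 0), move window start to 1
  Position 2 ('e'): window [1,2] length 2
  Position 3 ('f'): window [1,3] length 3 -- new best
  Position 4 ('h'): window [1,4] length 4 -- new best
  Position 5 ('h'): repeat (last at 4), move window start to 5
  Position 5 ('h'): window [5,5] length 1
  Position 6 ('d'): window [5,6] length 2
  Position 7 ('f'): window [5,7] length 3
Longest substring with no repeats: "defh" with length 4

4


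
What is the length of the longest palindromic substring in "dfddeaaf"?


Input: "dfddeaaf"
Checking substrings for palindromes:
  [0:3] "dfd" (len 3) => palindrome
  [2:4] "dd" (len 2) => palindrome
  [5:7] "aa" (len 2) => palindrome
Longest palindromic substring: "dfd" with length 3

3


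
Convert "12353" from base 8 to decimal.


Input: "12353" in base 8
Positional expansion:
  Digit '1' (value 1) x 8^4 = 4096
  Digit '2' (value 2) x 8^3 = 1024
  Digit '3' (value 3) x 8^2 = 192
  Digit '5' (value 5) x 8^1 = 40
  Digit '3' (value 3) x 8^0 = 3
Sum = 5355

5355


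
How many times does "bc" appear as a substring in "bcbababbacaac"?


Searching for "bc" in "bcbababbacaac"
Scanning each position:
  Position 0: "bc" => MATCH
  Position 1: "cb" => no
  Position 2: "ba" => no
  Position 3: "ab" => no
  Position 4: "ba" => no
  Position 5: "ab" => no
  Position 6: "bb" => no
  Position 7: "ba" => no
  Position 8: "ac" => no
  Position 9: "ca" => no
  Position 10: "aa" => no
  Position 11: "ac" => no
Total occurrences: 1

1


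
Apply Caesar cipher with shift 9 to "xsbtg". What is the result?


Caesar cipher: shift "xsbtg" by 9
  'x' (pos 23) + 9 = pos 6 = 'g'
  's' (pos 18) + 9 = pos 1 = 'b'
  'b' (pos 1) + 9 = pos 10 = 'k'
  't' (pos 19) + 9 = pos 2 = 'c'
  'g' (pos 6) + 9 = pos 15 = 'p'
Result: gbkcp

gbkcp


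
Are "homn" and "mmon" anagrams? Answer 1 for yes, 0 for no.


Strings: "homn", "mmon"
Sorted first:  hmno
Sorted second: mmno
Differ at position 0: 'h' vs 'm' => not anagrams

0


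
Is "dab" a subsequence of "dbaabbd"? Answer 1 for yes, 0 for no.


Check if "dab" is a subsequence of "dbaabbd"
Greedy scan:
  Position 0 ('d'): matches sub[0] = 'd'
  Position 1 ('b'): no match needed
  Position 2 ('a'): matches sub[1] = 'a'
  Position 3 ('a'): no match needed
  Position 4 ('b'): matches sub[2] = 'b'
  Position 5 ('b'): no match needed
  Position 6 ('d'): no match needed
All 3 characters matched => is a subsequence

1


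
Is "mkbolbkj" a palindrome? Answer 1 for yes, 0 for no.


Input: mkbolbkj
Reversed: jkblobkm
  Compare pos 0 ('m') with pos 7 ('j'): MISMATCH
  Compare pos 1 ('k') with pos 6 ('k'): match
  Compare pos 2 ('b') with pos 5 ('b'): match
  Compare pos 3 ('o') with pos 4 ('l'): MISMATCH
Result: not a palindrome

0


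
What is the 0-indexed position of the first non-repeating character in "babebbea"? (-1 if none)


Input: babebbea
Character frequencies:
  'a': 2
  'b': 4
  'e': 2
Scanning left to right for freq == 1:
  Position 0 ('b'): freq=4, skip
  Position 1 ('a'): freq=2, skip
  Position 2 ('b'): freq=4, skip
  Position 3 ('e'): freq=2, skip
  Position 4 ('b'): freq=4, skip
  Position 5 ('b'): freq=4, skip
  Position 6 ('e'): freq=2, skip
  Position 7 ('a'): freq=2, skip
  No unique character found => answer = -1

-1


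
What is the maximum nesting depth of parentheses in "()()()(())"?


Input: "()()()(())"
Tracking depth:
  Position 0 '(': depth becomes 1
  Position 1 ')': depth becomes 0
  Position 2 '(': depth becomes 1
  Position 3 ')': depth becomes 0
  Position 4 '(': depth becomes 1
  Position 5 ')': depth becomes 0
  Position 6 '(': depth becomes 1
  Position 7 '(': depth becomes 2
  Position 8 ')': depth becomes 1
  Position 9 ')': depth becomes 0
Maximum depth reached: 2

2


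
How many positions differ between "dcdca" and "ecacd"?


Comparing "dcdca" and "ecacd" position by position:
  Position 0: 'd' vs 'e' => DIFFER
  Position 1: 'c' vs 'c' => same
  Position 2: 'd' vs 'a' => DIFFER
  Position 3: 'c' vs 'c' => same
  Position 4: 'a' vs 'd' => DIFFER
Positions that differ: 3

3


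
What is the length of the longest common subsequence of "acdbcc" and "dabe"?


LCS of "acdbcc" and "dabe"
DP table:
           d    a    b    e
      0    0    0    0    0
  a   0    0    1    1    1
  c   0    0    1    1    1
  d   0    1    1    1    1
  b   0    1    1    2    2
  c   0    1    1    2    2
  c   0    1    1    2    2
LCS length = dp[6][4] = 2

2


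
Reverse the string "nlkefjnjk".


Input: nlkefjnjk
Reading characters right to left:
  Position 8: 'k'
  Position 7: 'j'
  Position 6: 'n'
  Position 5: 'j'
  Position 4: 'f'
  Position 3: 'e'
  Position 2: 'k'
  Position 1: 'l'
  Position 0: 'n'
Reversed: kjnjfekln

kjnjfekln


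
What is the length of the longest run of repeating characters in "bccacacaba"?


Input: "bccacacaba"
Scanning for longest run:
  Position 1 ('c'): new char, reset run to 1
  Position 2 ('c'): continues run of 'c', length=2
  Position 3 ('a'): new char, reset run to 1
  Position 4 ('c'): new char, reset run to 1
  Position 5 ('a'): new char, reset run to 1
  Position 6 ('c'): new char, reset run to 1
  Position 7 ('a'): new char, reset run to 1
  Position 8 ('b'): new char, reset run to 1
  Position 9 ('a'): new char, reset run to 1
Longest run: 'c' with length 2

2


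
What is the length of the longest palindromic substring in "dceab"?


Input: "dceab"
Checking substrings for palindromes:
  No multi-char palindromic substrings found
Longest palindromic substring: "d" with length 1

1


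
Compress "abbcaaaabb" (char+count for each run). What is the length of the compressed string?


Input: abbcaaaabb
Runs:
  'a' x 1 => "a1"
  'b' x 2 => "b2"
  'c' x 1 => "c1"
  'a' x 4 => "a4"
  'b' x 2 => "b2"
Compressed: "a1b2c1a4b2"
Compressed length: 10

10


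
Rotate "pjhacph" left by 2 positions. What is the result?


Input: "pjhacph", rotate left by 2
First 2 characters: "pj"
Remaining characters: "hacph"
Concatenate remaining + first: "hacph" + "pj" = "hacphpj"

hacphpj


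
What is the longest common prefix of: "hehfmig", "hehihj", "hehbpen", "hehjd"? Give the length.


Words: hehfmig, hehihj, hehbpen, hehjd
  Position 0: all 'h' => match
  Position 1: all 'e' => match
  Position 2: all 'h' => match
  Position 3: ('f', 'i', 'b', 'j') => mismatch, stop
LCP = "heh" (length 3)

3


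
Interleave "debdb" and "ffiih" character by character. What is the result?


Interleaving "debdb" and "ffiih":
  Position 0: 'd' from first, 'f' from second => "df"
  Position 1: 'e' from first, 'f' from second => "ef"
  Position 2: 'b' from first, 'i' from second => "bi"
  Position 3: 'd' from first, 'i' from second => "di"
  Position 4: 'b' from first, 'h' from second => "bh"
Result: dfefbidibh

dfefbidibh


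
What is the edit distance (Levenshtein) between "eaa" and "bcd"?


Computing edit distance: "eaa" -> "bcd"
DP table:
           b    c    d
      0    1    2    3
  e   1    1    2    3
  a   2    2    2    3
  a   3    3    3    3
Edit distance = dp[3][3] = 3

3


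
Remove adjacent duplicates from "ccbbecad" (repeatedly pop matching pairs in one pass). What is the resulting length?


Input: ccbbecad
Stack-based adjacent duplicate removal:
  Read 'c': push. Stack: c
  Read 'c': matches stack top 'c' => pop. Stack: (empty)
  Read 'b': push. Stack: b
  Read 'b': matches stack top 'b' => pop. Stack: (empty)
  Read 'e': push. Stack: e
  Read 'c': push. Stack: ec
  Read 'a': push. Stack: eca
  Read 'd': push. Stack: ecad
Final stack: "ecad" (length 4)

4


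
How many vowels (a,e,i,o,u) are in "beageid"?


Input: beageid
Checking each character:
  'b' at position 0: consonant
  'e' at position 1: vowel (running total: 1)
  'a' at position 2: vowel (running total: 2)
  'g' at position 3: consonant
  'e' at position 4: vowel (running total: 3)
  'i' at position 5: vowel (running total: 4)
  'd' at position 6: consonant
Total vowels: 4

4


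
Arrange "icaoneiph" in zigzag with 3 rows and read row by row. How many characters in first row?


Zigzag "icaoneiph" into 3 rows:
Placing characters:
  'i' => row 0
  'c' => row 1
  'a' => row 2
  'o' => row 1
  'n' => row 0
  'e' => row 1
  'i' => row 2
  'p' => row 1
  'h' => row 0
Rows:
  Row 0: "inh"
  Row 1: "coep"
  Row 2: "ai"
First row length: 3

3


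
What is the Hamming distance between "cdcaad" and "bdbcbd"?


Comparing "cdcaad" and "bdbcbd" position by position:
  Position 0: 'c' vs 'b' => differ
  Position 1: 'd' vs 'd' => same
  Position 2: 'c' vs 'b' => differ
  Position 3: 'a' vs 'c' => differ
  Position 4: 'a' vs 'b' => differ
  Position 5: 'd' vs 'd' => same
Total differences (Hamming distance): 4

4


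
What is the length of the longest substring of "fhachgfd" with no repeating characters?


Input: "fhachgfd"
Sliding window (track last position of each char):
  Position 0 ('f'): window [0,0] length 1 -- new best
  Position 1 ('h'): window [0,1] length 2 -- new best
  Position 2 ('a'): window [0,2] length 3 -- new best
  Position 3 ('c'): window [0,3] length 4 -- new best
  Position 4 ('h'): repeat (last at 1), move window start to 2
  Position 4 ('h'): window [2,4] length 3
  Position 5 ('g'): window [2,5] length 4
  Position 6 ('f'): window [2,6] length 5 -- new best
  Position 7 ('d'): window [2,7] length 6 -- new best
Longest substring with no repeats: "achgfd" with length 6

6


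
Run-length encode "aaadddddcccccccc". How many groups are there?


Input: aaadddddcccccccc
Scanning for consecutive runs:
  Group 1: 'a' x 3 (positions 0-2)
  Group 2: 'd' x 5 (positions 3-7)
  Group 3: 'c' x 8 (positions 8-15)
Total groups: 3

3


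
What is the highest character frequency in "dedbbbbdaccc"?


Input: dedbbbbdaccc
Character counts:
  'a': 1
  'b': 4
  'c': 3
  'd': 3
  'e': 1
Maximum frequency: 4

4


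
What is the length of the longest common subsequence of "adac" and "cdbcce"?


LCS of "adac" and "cdbcce"
DP table:
           c    d    b    c    c    e
      0    0    0    0    0    0    0
  a   0    0    0    0    0    0    0
  d   0    0    1    1    1    1    1
  a   0    0    1    1    1    1    1
  c   0    1    1    1    2    2    2
LCS length = dp[4][6] = 2

2


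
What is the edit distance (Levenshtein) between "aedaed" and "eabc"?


Computing edit distance: "aedaed" -> "eabc"
DP table:
           e    a    b    c
      0    1    2    3    4
  a   1    1    1    2    3
  e   2    1    2    2    3
  d   3    2    2    3    3
  a   4    3    2    3    4
  e   5    4    3    3    4
  d   6    5    4    4    4
Edit distance = dp[6][4] = 4

4


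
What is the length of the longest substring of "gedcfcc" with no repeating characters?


Input: "gedcfcc"
Sliding window (track last position of each char):
  Position 0 ('g'): window [0,0] length 1 -- new best
  Position 1 ('e'): window [0,1] length 2 -- new best
  Position 2 ('d'): window [0,2] length 3 -- new best
  Position 3 ('c'): window [0,3] length 4 -- new best
  Position 4 ('f'): window [0,4] length 5 -- new best
  Position 5 ('c'): repeat (last at 3), move window start to 4
  Position 5 ('c'): window [4,5] length 2
  Position 6 ('c'): repeat (last at 5), move window start to 6
  Position 6 ('c'): window [6,6] length 1
Longest substring with no repeats: "gedcf" with length 5

5


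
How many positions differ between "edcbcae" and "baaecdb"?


Comparing "edcbcae" and "baaecdb" position by position:
  Position 0: 'e' vs 'b' => DIFFER
  Position 1: 'd' vs 'a' => DIFFER
  Position 2: 'c' vs 'a' => DIFFER
  Position 3: 'b' vs 'e' => DIFFER
  Position 4: 'c' vs 'c' => same
  Position 5: 'a' vs 'd' => DIFFER
  Position 6: 'e' vs 'b' => DIFFER
Positions that differ: 6

6


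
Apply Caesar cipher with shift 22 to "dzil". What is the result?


Caesar cipher: shift "dzil" by 22
  'd' (pos 3) + 22 = pos 25 = 'z'
  'z' (pos 25) + 22 = pos 21 = 'v'
  'i' (pos 8) + 22 = pos 4 = 'e'
  'l' (pos 11) + 22 = pos 7 = 'h'
Result: zveh

zveh


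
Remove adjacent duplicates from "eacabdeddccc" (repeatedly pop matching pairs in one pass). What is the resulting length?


Input: eacabdeddccc
Stack-based adjacent duplicate removal:
  Read 'e': push. Stack: e
  Read 'a': push. Stack: ea
  Read 'c': push. Stack: eac
  Read 'a': push. Stack: eaca
  Read 'b': push. Stack: eacab
  Read 'd': push. Stack: eacabd
  Read 'e': push. Stack: eacabde
  Read 'd': push. Stack: eacabded
  Read 'd': matches stack top 'd' => pop. Stack: eacabde
  Read 'c': push. Stack: eacabdec
  Read 'c': matches stack top 'c' => pop. Stack: eacabde
  Read 'c': push. Stack: eacabdec
Final stack: "eacabdec" (length 8)

8


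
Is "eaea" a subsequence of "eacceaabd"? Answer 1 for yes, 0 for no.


Check if "eaea" is a subsequence of "eacceaabd"
Greedy scan:
  Position 0 ('e'): matches sub[0] = 'e'
  Position 1 ('a'): matches sub[1] = 'a'
  Position 2 ('c'): no match needed
  Position 3 ('c'): no match needed
  Position 4 ('e'): matches sub[2] = 'e'
  Position 5 ('a'): matches sub[3] = 'a'
  Position 6 ('a'): no match needed
  Position 7 ('b'): no match needed
  Position 8 ('d'): no match needed
All 4 characters matched => is a subsequence

1


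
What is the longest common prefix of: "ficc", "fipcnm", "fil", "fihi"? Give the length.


Words: ficc, fipcnm, fil, fihi
  Position 0: all 'f' => match
  Position 1: all 'i' => match
  Position 2: ('c', 'p', 'l', 'h') => mismatch, stop
LCP = "fi" (length 2)

2


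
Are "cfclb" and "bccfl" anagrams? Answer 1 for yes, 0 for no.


Strings: "cfclb", "bccfl"
Sorted first:  bccfl
Sorted second: bccfl
Sorted forms match => anagrams

1


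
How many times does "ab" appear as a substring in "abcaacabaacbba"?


Searching for "ab" in "abcaacabaacbba"
Scanning each position:
  Position 0: "ab" => MATCH
  Position 1: "bc" => no
  Position 2: "ca" => no
  Position 3: "aa" => no
  Position 4: "ac" => no
  Position 5: "ca" => no
  Position 6: "ab" => MATCH
  Position 7: "ba" => no
  Position 8: "aa" => no
  Position 9: "ac" => no
  Position 10: "cb" => no
  Position 11: "bb" => no
  Position 12: "ba" => no
Total occurrences: 2

2


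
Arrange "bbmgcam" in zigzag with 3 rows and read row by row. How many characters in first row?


Zigzag "bbmgcam" into 3 rows:
Placing characters:
  'b' => row 0
  'b' => row 1
  'm' => row 2
  'g' => row 1
  'c' => row 0
  'a' => row 1
  'm' => row 2
Rows:
  Row 0: "bc"
  Row 1: "bga"
  Row 2: "mm"
First row length: 2

2


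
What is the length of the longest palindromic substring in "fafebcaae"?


Input: "fafebcaae"
Checking substrings for palindromes:
  [0:3] "faf" (len 3) => palindrome
  [6:8] "aa" (len 2) => palindrome
Longest palindromic substring: "faf" with length 3

3


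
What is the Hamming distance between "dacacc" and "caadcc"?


Comparing "dacacc" and "caadcc" position by position:
  Position 0: 'd' vs 'c' => differ
  Position 1: 'a' vs 'a' => same
  Position 2: 'c' vs 'a' => differ
  Position 3: 'a' vs 'd' => differ
  Position 4: 'c' vs 'c' => same
  Position 5: 'c' vs 'c' => same
Total differences (Hamming distance): 3

3


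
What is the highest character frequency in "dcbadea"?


Input: dcbadea
Character counts:
  'a': 2
  'b': 1
  'c': 1
  'd': 2
  'e': 1
Maximum frequency: 2

2


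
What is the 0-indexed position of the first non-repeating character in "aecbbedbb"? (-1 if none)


Input: aecbbedbb
Character frequencies:
  'a': 1
  'b': 4
  'c': 1
  'd': 1
  'e': 2
Scanning left to right for freq == 1:
  Position 0 ('a'): unique! => answer = 0

0


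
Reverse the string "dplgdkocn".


Input: dplgdkocn
Reading characters right to left:
  Position 8: 'n'
  Position 7: 'c'
  Position 6: 'o'
  Position 5: 'k'
  Position 4: 'd'
  Position 3: 'g'
  Position 2: 'l'
  Position 1: 'p'
  Position 0: 'd'
Reversed: ncokdglpd

ncokdglpd


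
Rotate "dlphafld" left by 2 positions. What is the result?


Input: "dlphafld", rotate left by 2
First 2 characters: "dl"
Remaining characters: "phafld"
Concatenate remaining + first: "phafld" + "dl" = "phaflddl"

phaflddl


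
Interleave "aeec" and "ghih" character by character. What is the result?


Interleaving "aeec" and "ghih":
  Position 0: 'a' from first, 'g' from second => "ag"
  Position 1: 'e' from first, 'h' from second => "eh"
  Position 2: 'e' from first, 'i' from second => "ei"
  Position 3: 'c' from first, 'h' from second => "ch"
Result: ageheich

ageheich


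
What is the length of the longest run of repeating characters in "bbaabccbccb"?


Input: "bbaabccbccb"
Scanning for longest run:
  Position 1 ('b'): continues run of 'b', length=2
  Position 2 ('a'): new char, reset run to 1
  Position 3 ('a'): continues run of 'a', length=2
  Position 4 ('b'): new char, reset run to 1
  Position 5 ('c'): new char, reset run to 1
  Position 6 ('c'): continues run of 'c', length=2
  Position 7 ('b'): new char, reset run to 1
  Position 8 ('c'): new char, reset run to 1
  Position 9 ('c'): continues run of 'c', length=2
  Position 10 ('b'): new char, reset run to 1
Longest run: 'b' with length 2

2
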